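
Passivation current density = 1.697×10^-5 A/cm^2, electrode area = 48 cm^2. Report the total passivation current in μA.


I = i_pass * A, then convert A → μA (×10^6)
I = 1.697×10^-5 * 48 * 10^6 = 814.56 μA

814.56 μA


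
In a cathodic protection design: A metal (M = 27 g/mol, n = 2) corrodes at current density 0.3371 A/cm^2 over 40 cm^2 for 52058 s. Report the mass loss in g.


Apply Faraday's law: m = i*A*t*M / (n*F)
Total charge passed Q = i*A*t = 0.3371*40*52058 = 701950.072 C
m = Q*M/(n*F) = 701950.072*27/(2*96485) = 98.21554 g

98.21554 g


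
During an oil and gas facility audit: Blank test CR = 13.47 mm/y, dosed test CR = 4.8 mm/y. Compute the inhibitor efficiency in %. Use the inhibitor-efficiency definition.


Apply the inhibitor-efficiency definition: IE = (CR_blank − CR_inh)/CR_blank × 100
IE = (13.47 − 4.8) / 13.47 × 100
IE = 8.67 / 13.47 × 100 = 64.4 %

64.4 %


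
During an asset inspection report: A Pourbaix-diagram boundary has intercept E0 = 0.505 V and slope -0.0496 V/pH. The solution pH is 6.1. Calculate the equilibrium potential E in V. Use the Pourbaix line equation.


Apply the Pourbaix line equation: E = E0 + slope*pH
E = 0.505 + (-0.0496)*6.1 = 0.505 + (-0.30256) = 0.20244 V
Rounded to 4 decimal places: E = 0.2024 V

0.2024 V


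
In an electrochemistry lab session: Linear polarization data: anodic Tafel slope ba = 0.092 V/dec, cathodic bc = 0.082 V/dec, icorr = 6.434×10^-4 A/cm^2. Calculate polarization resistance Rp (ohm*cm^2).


Apply the Stern-Geary equation: Rp = ba*bc / (2.303*icorr*(ba+bc))
ba*bc = 0.092*0.082 = 0.007544
ba+bc = 0.174; 2.303*icorr*(ba+bc) = 2.303*6.434×10^-4*0.174 = 2.5782453×10^-4
Rp = 0.007544 / 2.5782453×10^-4 = 29.26 ohm*cm^2

29.26 ohm*cm^2


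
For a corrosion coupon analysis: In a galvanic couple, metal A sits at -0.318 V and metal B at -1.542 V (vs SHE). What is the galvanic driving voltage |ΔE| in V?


Driving voltage is the absolute potential difference.
|ΔE| = |-0.318 − (-1.542)| = 1.224 V

1.224 V


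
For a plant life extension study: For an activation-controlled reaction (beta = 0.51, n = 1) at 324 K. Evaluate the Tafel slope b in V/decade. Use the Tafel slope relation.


Apply the Tafel slope relation: b = 2.303*R*T/(beta*n*F)
Numerator: 2.303 * 8.314 * 324 = 6203.67
Denominator: 0.51 * 1 * 96485 = 49207.35
b = 6203.67 / 49207.35 = 0.126 V/decade

0.126 V/decade


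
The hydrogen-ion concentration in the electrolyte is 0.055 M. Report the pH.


pH = −log10[H+]
pH = −log10(0.055) = 1.26

1.26


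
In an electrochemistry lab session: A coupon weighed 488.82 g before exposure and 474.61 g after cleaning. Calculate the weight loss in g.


Weight loss = initial − final
WL = 488.82 − 474.61 = 14.21 g

14.21 g


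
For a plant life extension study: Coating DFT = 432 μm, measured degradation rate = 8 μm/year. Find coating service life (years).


Service life = thickness / degradation rate
Life = 432 / 8 = 54.0 years

54.0 years


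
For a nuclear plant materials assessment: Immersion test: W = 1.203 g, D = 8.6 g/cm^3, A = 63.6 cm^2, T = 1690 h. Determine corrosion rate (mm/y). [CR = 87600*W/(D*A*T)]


Apply the mm/y weight-loss relation: CR = 87600 * W / (D * A * T)
Numerator: 87600 * 1.203 = 105382.8
Denominator: 8.6 * 63.6 * 1690 = 924362.4
CR = 105382.8 / 924362.4 = 0.11401 mm/y

0.11401 mm/y


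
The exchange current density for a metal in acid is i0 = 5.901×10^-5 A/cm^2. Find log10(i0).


i0 = 5.901×10^-5 A/cm^2
log10(i0) = -4.229

-4.229


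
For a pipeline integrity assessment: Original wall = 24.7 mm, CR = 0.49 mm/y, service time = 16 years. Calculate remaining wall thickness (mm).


Remaining wall = original − CR × time
t = 24.7 − 0.49*16 = 24.7 − 7.84 = 16.86 mm

16.86 mm


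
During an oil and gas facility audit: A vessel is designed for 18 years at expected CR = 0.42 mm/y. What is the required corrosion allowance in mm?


Corrosion allowance = CR × design life
CA = 0.42 * 18 = 7.56 mm

7.56 mm


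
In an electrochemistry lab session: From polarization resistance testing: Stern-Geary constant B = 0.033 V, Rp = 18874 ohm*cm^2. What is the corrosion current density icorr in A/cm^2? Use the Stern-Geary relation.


Apply the Stern-Geary relation: icorr = B / Rp
icorr = 0.033 / 18874 = 1.748×10^-6 A/cm^2

1.748×10^-6 A/cm^2


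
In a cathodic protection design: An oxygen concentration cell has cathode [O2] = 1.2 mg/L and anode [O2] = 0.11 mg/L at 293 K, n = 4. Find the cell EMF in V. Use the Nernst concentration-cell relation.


Apply the Nernst concentration-cell relation: E = (RT/nF)*ln(C_cathode/C_anode)
RT/nF = 8.314*293/(4*96485) = 0.00631187 V
ln(1.2/0.11) = 2.3896
E = 0.00631187 * 2.3896 = 0.01508 V

0.01508 V


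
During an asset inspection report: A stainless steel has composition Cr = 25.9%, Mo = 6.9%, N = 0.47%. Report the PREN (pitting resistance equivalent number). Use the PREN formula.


Apply the PREN formula: PREN = Cr + 3.3*Mo + 16*N
PREN = 25.9 + 3.3*6.9 + 16*0.47
PREN = 25.9 + 22.77 + 7.52 = 56.19

56.19


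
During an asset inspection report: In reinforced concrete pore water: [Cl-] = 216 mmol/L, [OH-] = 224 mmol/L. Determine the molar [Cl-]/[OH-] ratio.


Threshold parameter = [Cl-] / [OH-] (molar basis; both in mmol/L, so units cancel)
Ratio = 216 / 224 = 0.96

0.96


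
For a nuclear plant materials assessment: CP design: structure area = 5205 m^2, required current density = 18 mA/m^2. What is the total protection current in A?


I = area * current density, then convert mA → A (÷1000)
I = 5205 * 18 / 1000 = 93.69 A

93.69 A


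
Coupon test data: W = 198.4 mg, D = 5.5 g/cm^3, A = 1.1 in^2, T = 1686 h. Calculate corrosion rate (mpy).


Apply the mpy weight-loss relation: CR = 534 * W / (D * A * T)
Numerator: 534 * 198.4 = 105945.6
Denominator: 5.5 * 1.1 * 1686 = 10200.3
CR = 105945.6 / 10200.3 = 10.38652 mpy

10.38652 mpy


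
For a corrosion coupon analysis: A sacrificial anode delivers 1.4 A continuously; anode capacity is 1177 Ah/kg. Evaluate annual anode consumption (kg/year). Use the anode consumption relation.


Annual consumption = current * hours per year / capacity
Rate = 1.4 * 8760 / 1177 = 10.4 kg/year

10.4 kg/year


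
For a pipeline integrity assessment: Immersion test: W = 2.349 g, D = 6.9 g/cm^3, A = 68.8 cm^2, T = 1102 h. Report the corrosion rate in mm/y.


Apply the mm/y weight-loss relation: CR = 87600 * W / (D * A * T)
Numerator: 87600 * 2.349 = 205772.4
Denominator: 6.9 * 68.8 * 1102 = 523141.44
CR = 205772.4 / 523141.44 = 0.39334 mm/y

0.39334 mm/y


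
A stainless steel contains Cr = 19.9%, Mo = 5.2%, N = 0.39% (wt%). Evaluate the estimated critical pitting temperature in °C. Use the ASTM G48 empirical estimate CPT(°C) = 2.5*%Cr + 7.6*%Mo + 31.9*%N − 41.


Apply the ASTM G48 empirical CPT estimate: CPT(°C) = 2.5*%Cr + 7.6*%Mo + 31.9*%N − 41
2.5*19.9 = 49.75; 7.6*5.2 = 39.52; 31.9*0.39 = 12.441
CPT = 49.75 + 39.52 + 12.441 − 41 = 60.711 °C
Rounded to 0.1 °C: CPT ≈ 60.7 °C

60.7 °C


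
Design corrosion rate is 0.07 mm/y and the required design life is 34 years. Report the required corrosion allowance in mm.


Corrosion allowance = CR × design life
CA = 0.07 * 34 = 2.38 mm

2.38 mm


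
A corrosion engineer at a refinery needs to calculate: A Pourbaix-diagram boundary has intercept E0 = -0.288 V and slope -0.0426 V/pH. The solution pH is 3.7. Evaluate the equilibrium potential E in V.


Apply the Pourbaix line equation: E = E0 + slope*pH
E = -0.288 + (-0.0426)*3.7 = -0.288 + (-0.15762) = -0.44562 V
Rounded to 3 decimal places: E = -0.446 V

-0.446 V


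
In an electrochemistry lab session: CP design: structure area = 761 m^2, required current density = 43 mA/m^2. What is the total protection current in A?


I = area * current density, then convert mA → A (÷1000)
I = 761 * 43 / 1000 = 32.72 A

32.72 A


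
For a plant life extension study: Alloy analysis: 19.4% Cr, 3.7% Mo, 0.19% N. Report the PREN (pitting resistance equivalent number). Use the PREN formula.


Apply the PREN formula: PREN = Cr + 3.3*Mo + 16*N
PREN = 19.4 + 3.3*3.7 + 16*0.19
PREN = 19.4 + 12.21 + 3.04 = 34.65

34.65


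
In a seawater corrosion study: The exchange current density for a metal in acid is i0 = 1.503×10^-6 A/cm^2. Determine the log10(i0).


i0 = 1.503×10^-6 A/cm^2
log10(i0) = -5.823

-5.823


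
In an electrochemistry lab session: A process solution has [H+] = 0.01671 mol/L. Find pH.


pH = −log10[H+]
pH = −log10(0.01671) = 1.78

1.78


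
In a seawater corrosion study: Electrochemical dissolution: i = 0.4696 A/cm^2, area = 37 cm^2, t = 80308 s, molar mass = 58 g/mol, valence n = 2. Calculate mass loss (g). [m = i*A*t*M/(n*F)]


Apply Faraday's law: m = i*A*t*M / (n*F)
Total charge passed Q = i*A*t = 0.4696*37*80308 = 1395367.5616 C
m = Q*M/(n*F) = 1395367.5616*58/(2*96485) = 419.3984 g

419.3984 g


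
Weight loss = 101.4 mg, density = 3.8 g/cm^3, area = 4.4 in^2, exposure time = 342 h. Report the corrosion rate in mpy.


Apply the mpy weight-loss relation: CR = 534 * W / (D * A * T)
Numerator: 534 * 101.4 = 54147.6
Denominator: 3.8 * 4.4 * 342 = 5718.24
CR = 54147.6 / 5718.24 = 9.46928 mpy

9.46928 mpy


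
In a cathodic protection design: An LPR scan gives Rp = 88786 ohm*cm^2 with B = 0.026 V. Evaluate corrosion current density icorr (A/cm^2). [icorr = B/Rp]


Apply the Stern-Geary relation: icorr = B / Rp
icorr = 0.026 / 88786 = 2.928×10^-7 A/cm^2

2.928×10^-7 A/cm^2


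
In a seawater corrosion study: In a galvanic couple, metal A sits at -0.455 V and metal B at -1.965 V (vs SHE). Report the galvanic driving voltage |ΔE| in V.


Driving voltage is the absolute potential difference.
|ΔE| = |-0.455 − (-1.965)| = 1.51 V

1.51 V


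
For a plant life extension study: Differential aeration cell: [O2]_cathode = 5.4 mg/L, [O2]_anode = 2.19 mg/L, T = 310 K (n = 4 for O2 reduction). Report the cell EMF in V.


Apply the Nernst concentration-cell relation: E = (RT/nF)*ln(C_cathode/C_anode)
RT/nF = 8.314*310/(4*96485) = 0.00667808 V
ln(5.4/2.19) = 0.9025
E = 0.00667808 * 0.9025 = 0.00603 V

0.00603 V


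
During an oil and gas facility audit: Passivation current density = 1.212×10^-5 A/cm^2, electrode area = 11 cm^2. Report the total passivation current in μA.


I = i_pass * A, then convert A → μA (×10^6)
I = 1.212×10^-5 * 11 * 10^6 = 133.32 μA

133.32 μA


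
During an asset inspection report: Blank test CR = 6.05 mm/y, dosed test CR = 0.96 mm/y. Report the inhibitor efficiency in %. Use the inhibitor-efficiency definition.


Apply the inhibitor-efficiency definition: IE = (CR_blank − CR_inh)/CR_blank × 100
IE = (6.05 − 0.96) / 6.05 × 100
IE = 5.09 / 6.05 × 100 = 84.1 %

84.1 %


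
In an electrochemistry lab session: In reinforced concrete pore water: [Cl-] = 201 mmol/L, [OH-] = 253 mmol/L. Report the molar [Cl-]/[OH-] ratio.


Threshold parameter = [Cl-] / [OH-] (molar basis; both in mmol/L, so units cancel)
Ratio = 201 / 253 = 0.79

0.79


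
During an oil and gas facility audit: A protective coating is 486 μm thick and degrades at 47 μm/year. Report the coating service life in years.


Service life = thickness / degradation rate
Life = 486 / 47 = 10.3 years

10.3 years


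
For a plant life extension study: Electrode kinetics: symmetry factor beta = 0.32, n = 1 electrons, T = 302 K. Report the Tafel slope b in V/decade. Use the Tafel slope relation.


Apply the Tafel slope relation: b = 2.303*R*T/(beta*n*F)
Numerator: 2.303 * 8.314 * 302 = 5782.44
Denominator: 0.32 * 1 * 96485 = 30875.2
b = 5782.44 / 30875.2 = 0.1873 V/decade

0.1873 V/decade


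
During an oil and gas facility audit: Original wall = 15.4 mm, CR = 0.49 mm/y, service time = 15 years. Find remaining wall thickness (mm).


Remaining wall = original − CR × time
t = 15.4 − 0.49*15 = 15.4 − 7.35 = 8.05 mm

8.05 mm


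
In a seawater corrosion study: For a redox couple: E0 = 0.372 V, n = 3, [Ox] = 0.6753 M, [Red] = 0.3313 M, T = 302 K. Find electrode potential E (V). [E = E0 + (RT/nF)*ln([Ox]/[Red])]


Apply the Nernst equation: E = E0 + (RT/nF)*ln([Ox]/[Red])
Step 1: RT/nF = 8.314*302/(3*96485) = 0.00867433 V
Step 2: [Ox]/[Red] = 0.6753/0.3313 = 2.038334
Step 3: ln(2.038334) = 0.712133
Step 4: correction = 0.00867433 * 0.712133 = 0.006 V
E = 0.372 + 0.006 = 0.378 V

0.378 V


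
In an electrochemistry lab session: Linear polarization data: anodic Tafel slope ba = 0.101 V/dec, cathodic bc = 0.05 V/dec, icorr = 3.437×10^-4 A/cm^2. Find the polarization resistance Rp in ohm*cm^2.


Apply the Stern-Geary equation: Rp = ba*bc / (2.303*icorr*(ba+bc))
ba*bc = 0.101*0.05 = 0.00505
ba+bc = 0.151; 2.303*icorr*(ba+bc) = 2.303*3.437×10^-4*0.151 = 1.1952271×10^-4
Rp = 0.00505 / 1.1952271×10^-4 = 42.25 ohm*cm^2

42.25 ohm*cm^2


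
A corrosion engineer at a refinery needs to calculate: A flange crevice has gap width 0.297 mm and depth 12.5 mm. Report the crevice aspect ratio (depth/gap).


Aspect ratio = depth / gap
Ratio = 12.5 / 0.297 = 42.1

42.1


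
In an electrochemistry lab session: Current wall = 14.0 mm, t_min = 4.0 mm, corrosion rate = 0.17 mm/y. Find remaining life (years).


Apply the remaining-life relation: RL = (t_current − t_min) / CR
RL = (14.0 − 4.0) / 0.17 = 10.0 / 0.17 = 58.8 years

58.8 years


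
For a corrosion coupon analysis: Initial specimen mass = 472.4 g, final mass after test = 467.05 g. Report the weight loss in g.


Weight loss = initial − final
WL = 472.4 − 467.05 = 5.35 g

5.35 g


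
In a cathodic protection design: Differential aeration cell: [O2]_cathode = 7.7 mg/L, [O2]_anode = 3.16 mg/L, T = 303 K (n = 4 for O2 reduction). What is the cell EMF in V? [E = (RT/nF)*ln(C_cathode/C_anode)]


Apply the Nernst concentration-cell relation: E = (RT/nF)*ln(C_cathode/C_anode)
RT/nF = 8.314*303/(4*96485) = 0.00652729 V
ln(7.7/3.16) = 0.89065
E = 0.00652729 * 0.89065 = 0.00581 V

0.00581 V


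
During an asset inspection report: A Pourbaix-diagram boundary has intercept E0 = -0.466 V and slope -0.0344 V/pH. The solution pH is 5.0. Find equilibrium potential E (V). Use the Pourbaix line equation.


Apply the Pourbaix line equation: E = E0 + slope*pH
E = -0.466 + (-0.0344)*5.0 = -0.466 + (-0.172) = -0.638 V
Rounded to 4 decimal places: E = -0.6380 V

-0.6380 V


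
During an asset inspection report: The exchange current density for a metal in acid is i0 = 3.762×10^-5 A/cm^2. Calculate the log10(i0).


i0 = 3.762×10^-5 A/cm^2
log10(i0) = -4.425

-4.425


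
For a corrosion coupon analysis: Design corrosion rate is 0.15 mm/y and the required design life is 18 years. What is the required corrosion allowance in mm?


Corrosion allowance = CR × design life
CA = 0.15 * 18 = 2.7 mm

2.7 mm


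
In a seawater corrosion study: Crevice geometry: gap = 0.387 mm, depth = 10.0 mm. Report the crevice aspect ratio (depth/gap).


Aspect ratio = depth / gap
Ratio = 10.0 / 0.387 = 25.8

25.8


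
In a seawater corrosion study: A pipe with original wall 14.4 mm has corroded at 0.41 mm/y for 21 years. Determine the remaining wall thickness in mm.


Remaining wall = original − CR × time
t = 14.4 − 0.41*21 = 14.4 − 8.61 = 5.79 mm

5.79 mm


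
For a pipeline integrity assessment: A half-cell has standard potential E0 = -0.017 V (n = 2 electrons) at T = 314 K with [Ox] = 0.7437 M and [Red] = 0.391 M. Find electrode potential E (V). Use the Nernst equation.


Apply the Nernst equation: E = E0 + (RT/nF)*ln([Ox]/[Red])
Step 1: RT/nF = 8.314*314/(2*96485) = 0.01352851 V
Step 2: [Ox]/[Red] = 0.7437/0.391 = 1.902046
Step 3: ln(1.902046) = 0.64293
Step 4: correction = 0.01352851 * 0.64293 = 0.0087 V
E = -0.017 + 0.0087 = -0.0083 V

-0.0083 V


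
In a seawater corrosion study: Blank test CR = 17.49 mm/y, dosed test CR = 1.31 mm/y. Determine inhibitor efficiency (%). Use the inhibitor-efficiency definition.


Apply the inhibitor-efficiency definition: IE = (CR_blank − CR_inh)/CR_blank × 100
IE = (17.49 − 1.31) / 17.49 × 100
IE = 16.18 / 17.49 × 100 = 92.5 %

92.5 %


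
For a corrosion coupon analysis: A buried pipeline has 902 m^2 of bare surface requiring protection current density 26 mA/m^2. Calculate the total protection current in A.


I = area * current density, then convert mA → A (÷1000)
I = 902 * 26 / 1000 = 23.45 A

23.45 A


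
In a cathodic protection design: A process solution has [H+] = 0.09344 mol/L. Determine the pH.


pH = −log10[H+]
pH = −log10(0.09344) = 1.03

1.03


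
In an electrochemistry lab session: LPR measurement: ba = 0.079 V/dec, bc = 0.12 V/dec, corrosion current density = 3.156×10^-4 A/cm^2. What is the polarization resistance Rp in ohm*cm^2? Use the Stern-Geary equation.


Apply the Stern-Geary equation: Rp = ba*bc / (2.303*icorr*(ba+bc))
ba*bc = 0.079*0.12 = 0.00948
ba+bc = 0.199; 2.303*icorr*(ba+bc) = 2.303*3.156×10^-4*0.199 = 1.4463853×10^-4
Rp = 0.00948 / 1.4463853×10^-4 = 65.54 ohm*cm^2

65.54 ohm*cm^2


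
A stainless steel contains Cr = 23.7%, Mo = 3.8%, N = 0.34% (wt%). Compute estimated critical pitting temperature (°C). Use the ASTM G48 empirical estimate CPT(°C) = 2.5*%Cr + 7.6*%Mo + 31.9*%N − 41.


Apply the ASTM G48 empirical CPT estimate: CPT(°C) = 2.5*%Cr + 7.6*%Mo + 31.9*%N − 41
2.5*23.7 = 59.25; 7.6*3.8 = 28.88; 31.9*0.34 = 10.846
CPT = 59.25 + 28.88 + 10.846 − 41 = 57.976 °C
Rounded to 0.1 °C: CPT ≈ 58.0 °C

58.0 °C


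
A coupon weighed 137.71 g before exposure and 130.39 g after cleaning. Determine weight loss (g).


Weight loss = initial − final
WL = 137.71 − 130.39 = 7.32 g

7.32 g


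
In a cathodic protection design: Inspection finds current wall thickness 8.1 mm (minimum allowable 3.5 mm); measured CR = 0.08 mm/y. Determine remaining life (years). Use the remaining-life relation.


Apply the remaining-life relation: RL = (t_current − t_min) / CR
RL = (8.1 − 3.5) / 0.08 = 4.6 / 0.08 = 57.5 years

57.5 years


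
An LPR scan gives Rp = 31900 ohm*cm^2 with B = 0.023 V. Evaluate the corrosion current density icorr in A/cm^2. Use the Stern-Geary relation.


Apply the Stern-Geary relation: icorr = B / Rp
icorr = 0.023 / 31900 = 7.21×10^-7 A/cm^2

7.21×10^-7 A/cm^2


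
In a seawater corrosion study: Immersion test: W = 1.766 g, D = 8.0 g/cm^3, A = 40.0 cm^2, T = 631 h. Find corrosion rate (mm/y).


Apply the mm/y weight-loss relation: CR = 87600 * W / (D * A * T)
Numerator: 87600 * 1.766 = 154701.6
Denominator: 8.0 * 40.0 * 631 = 201920.0
CR = 154701.6 / 201920.0 = 0.766153 mm/y

0.766153 mm/y


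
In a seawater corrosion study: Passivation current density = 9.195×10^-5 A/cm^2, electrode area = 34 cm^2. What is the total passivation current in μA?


I = i_pass * A, then convert A → μA (×10^6)
I = 9.195×10^-5 * 34 * 10^6 = 3126.3 μA

3126.3 μA


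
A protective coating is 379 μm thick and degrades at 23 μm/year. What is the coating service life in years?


Service life = thickness / degradation rate
Life = 379 / 23 = 16.5 years

16.5 years


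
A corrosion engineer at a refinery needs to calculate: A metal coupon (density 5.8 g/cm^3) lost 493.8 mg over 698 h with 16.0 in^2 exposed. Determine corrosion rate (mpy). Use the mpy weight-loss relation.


Apply the mpy weight-loss relation: CR = 534 * W / (D * A * T)
Numerator: 534 * 493.8 = 263689.2
Denominator: 5.8 * 16.0 * 698 = 64774.4
CR = 263689.2 / 64774.4 = 4.07089 mpy

4.07089 mpy


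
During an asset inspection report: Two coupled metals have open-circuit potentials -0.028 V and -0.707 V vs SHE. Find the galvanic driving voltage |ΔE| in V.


Driving voltage is the absolute potential difference.
|ΔE| = |-0.028 − (-0.707)| = 0.679 V

0.679 V


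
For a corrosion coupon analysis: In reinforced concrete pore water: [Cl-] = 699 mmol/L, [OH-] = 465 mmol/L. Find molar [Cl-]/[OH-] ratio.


Threshold parameter = [Cl-] / [OH-] (molar basis; both in mmol/L, so units cancel)
Ratio = 699 / 465 = 1.5

1.5


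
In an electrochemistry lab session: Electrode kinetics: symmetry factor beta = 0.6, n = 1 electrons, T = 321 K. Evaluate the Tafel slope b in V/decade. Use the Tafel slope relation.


Apply the Tafel slope relation: b = 2.303*R*T/(beta*n*F)
Numerator: 2.303 * 8.314 * 321 = 6146.23
Denominator: 0.6 * 1 * 96485 = 57891.0
b = 6146.23 / 57891.0 = 0.1062 V/decade

0.1062 V/decade


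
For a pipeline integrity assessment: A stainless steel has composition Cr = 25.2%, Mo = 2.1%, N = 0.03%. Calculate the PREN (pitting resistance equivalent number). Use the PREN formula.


Apply the PREN formula: PREN = Cr + 3.3*Mo + 16*N
PREN = 25.2 + 3.3*2.1 + 16*0.03
PREN = 25.2 + 6.93 + 0.48 = 32.61

32.61


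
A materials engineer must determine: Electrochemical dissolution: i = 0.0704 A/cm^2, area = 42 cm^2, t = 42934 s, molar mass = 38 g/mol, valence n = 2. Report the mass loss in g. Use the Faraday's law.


Apply Faraday's law: m = i*A*t*M / (n*F)
Total charge passed Q = i*A*t = 0.0704*42*42934 = 126947.2512 C
m = Q*M/(n*F) = 126947.2512*38/(2*96485) = 24.99868 g

24.99868 g


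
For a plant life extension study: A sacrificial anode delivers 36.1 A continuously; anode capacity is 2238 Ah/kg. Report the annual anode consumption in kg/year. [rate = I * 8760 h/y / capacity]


Annual consumption = current * hours per year / capacity
Rate = 36.1 * 8760 / 2238 = 141.3 kg/year

141.3 kg/year


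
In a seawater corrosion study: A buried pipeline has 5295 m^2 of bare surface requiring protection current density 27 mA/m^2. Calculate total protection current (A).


I = area * current density, then convert mA → A (÷1000)
I = 5295 * 27 / 1000 = 142.97 A

142.97 A


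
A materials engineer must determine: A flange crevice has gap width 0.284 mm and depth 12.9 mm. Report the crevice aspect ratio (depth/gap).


Aspect ratio = depth / gap
Ratio = 12.9 / 0.284 = 45.4

45.4


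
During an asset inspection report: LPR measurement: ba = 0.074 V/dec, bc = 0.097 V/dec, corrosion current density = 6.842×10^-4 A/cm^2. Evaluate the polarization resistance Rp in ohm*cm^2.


Apply the Stern-Geary equation: Rp = ba*bc / (2.303*icorr*(ba+bc))
ba*bc = 0.074*0.097 = 0.007178
ba+bc = 0.171; 2.303*icorr*(ba+bc) = 2.303*6.842×10^-4*0.171 = 2.6944685×10^-4
Rp = 0.007178 / 2.6944685×10^-4 = 26.64 ohm*cm^2

26.64 ohm*cm^2


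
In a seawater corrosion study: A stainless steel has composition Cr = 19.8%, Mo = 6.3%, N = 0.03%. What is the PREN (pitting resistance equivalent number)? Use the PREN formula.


Apply the PREN formula: PREN = Cr + 3.3*Mo + 16*N
PREN = 19.8 + 3.3*6.3 + 16*0.03
PREN = 19.8 + 20.79 + 0.48 = 41.07

41.07


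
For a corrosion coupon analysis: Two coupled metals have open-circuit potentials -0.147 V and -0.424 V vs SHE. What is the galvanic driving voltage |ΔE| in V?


Driving voltage is the absolute potential difference.
|ΔE| = |-0.147 − (-0.424)| = 0.277 V

0.277 V


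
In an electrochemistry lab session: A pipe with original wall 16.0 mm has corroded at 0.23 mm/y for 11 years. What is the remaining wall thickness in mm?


Remaining wall = original − CR × time
t = 16.0 − 0.23*11 = 16.0 − 2.53 = 13.47 mm

13.47 mm


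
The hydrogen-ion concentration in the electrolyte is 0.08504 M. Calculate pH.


pH = −log10[H+]
pH = −log10(0.08504) = 1.07

1.07


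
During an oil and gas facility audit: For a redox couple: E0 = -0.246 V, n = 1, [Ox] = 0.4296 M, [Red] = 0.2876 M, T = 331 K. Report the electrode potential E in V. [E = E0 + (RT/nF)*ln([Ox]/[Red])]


Apply the Nernst equation: E = E0 + (RT/nF)*ln([Ox]/[Red])
Step 1: RT/nF = 8.314*331/(1*96485) = 0.02852188 V
Step 2: [Ox]/[Red] = 0.4296/0.2876 = 1.493741
Step 3: ln(1.493741) = 0.401284
Step 4: correction = 0.02852188 * 0.401284 = 0.011 V
E = -0.246 + 0.011 = -0.235 V

-0.235 V


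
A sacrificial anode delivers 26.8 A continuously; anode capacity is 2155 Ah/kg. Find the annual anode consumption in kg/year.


Annual consumption = current * hours per year / capacity
Rate = 26.8 * 8760 / 2155 = 108.9 kg/year

108.9 kg/year


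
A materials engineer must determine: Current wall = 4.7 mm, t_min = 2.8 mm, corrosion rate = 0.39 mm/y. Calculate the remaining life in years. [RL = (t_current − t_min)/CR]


Apply the remaining-life relation: RL = (t_current − t_min) / CR
RL = (4.7 − 2.8) / 0.39 = 1.9 / 0.39 = 4.9 years

4.9 years


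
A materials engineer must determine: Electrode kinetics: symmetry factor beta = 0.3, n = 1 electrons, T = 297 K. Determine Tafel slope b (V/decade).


Apply the Tafel slope relation: b = 2.303*R*T/(beta*n*F)
Numerator: 2.303 * 8.314 * 297 = 5686.7
Denominator: 0.3 * 1 * 96485 = 28945.5
b = 5686.7 / 28945.5 = 0.1965 V/decade

0.1965 V/decade


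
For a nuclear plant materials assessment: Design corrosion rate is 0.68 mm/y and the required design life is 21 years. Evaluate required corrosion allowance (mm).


Corrosion allowance = CR × design life
CA = 0.68 * 21 = 14.28 mm

14.28 mm


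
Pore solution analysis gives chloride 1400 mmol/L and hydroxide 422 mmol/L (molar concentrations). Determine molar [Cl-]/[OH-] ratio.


Threshold parameter = [Cl-] / [OH-] (molar basis; both in mmol/L, so units cancel)
Ratio = 1400 / 422 = 3.32

3.32


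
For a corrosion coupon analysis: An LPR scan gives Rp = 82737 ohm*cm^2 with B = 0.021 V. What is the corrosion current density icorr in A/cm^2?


Apply the Stern-Geary relation: icorr = B / Rp
icorr = 0.021 / 82737 = 2.538×10^-7 A/cm^2

2.538×10^-7 A/cm^2


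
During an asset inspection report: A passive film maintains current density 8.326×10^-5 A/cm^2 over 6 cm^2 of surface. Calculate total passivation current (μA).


I = i_pass * A, then convert A → μA (×10^6)
I = 8.326×10^-5 * 6 * 10^6 = 499.56 μA

499.56 μA


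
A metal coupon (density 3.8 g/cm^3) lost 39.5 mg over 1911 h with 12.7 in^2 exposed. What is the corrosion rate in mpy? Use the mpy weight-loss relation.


Apply the mpy weight-loss relation: CR = 534 * W / (D * A * T)
Numerator: 534 * 39.5 = 21093.0
Denominator: 3.8 * 12.7 * 1911 = 92224.86
CR = 21093.0 / 92224.86 = 0.22871 mpy

0.22871 mpy


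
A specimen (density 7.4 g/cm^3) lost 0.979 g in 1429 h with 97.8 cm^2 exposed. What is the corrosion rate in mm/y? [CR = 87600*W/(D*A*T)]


Apply the mm/y weight-loss relation: CR = 87600 * W / (D * A * T)
Numerator: 87600 * 0.979 = 85760.4
Denominator: 7.4 * 97.8 * 1429 = 1034195.88
CR = 85760.4 / 1034195.88 = 0.082925 mm/y

0.082925 mm/y


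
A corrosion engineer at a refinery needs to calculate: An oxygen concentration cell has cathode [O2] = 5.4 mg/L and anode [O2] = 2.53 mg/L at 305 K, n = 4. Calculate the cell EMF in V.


Apply the Nernst concentration-cell relation: E = (RT/nF)*ln(C_cathode/C_anode)
RT/nF = 8.314*305/(4*96485) = 0.00657037 V
ln(5.4/2.53) = 0.75818
E = 0.00657037 * 0.75818 = 0.00498 V

0.00498 V


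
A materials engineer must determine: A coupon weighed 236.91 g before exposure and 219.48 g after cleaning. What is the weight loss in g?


Weight loss = initial − final
WL = 236.91 − 219.48 = 17.43 g

17.43 g


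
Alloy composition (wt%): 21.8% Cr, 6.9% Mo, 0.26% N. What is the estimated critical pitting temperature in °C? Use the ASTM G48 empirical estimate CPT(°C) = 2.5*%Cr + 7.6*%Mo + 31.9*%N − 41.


Apply the ASTM G48 empirical CPT estimate: CPT(°C) = 2.5*%Cr + 7.6*%Mo + 31.9*%N − 41
2.5*21.8 = 54.5; 7.6*6.9 = 52.44; 31.9*0.26 = 8.294
CPT = 54.5 + 52.44 + 8.294 − 41 = 74.234 °C
Rounded to 0.1 °C: CPT ≈ 74.2 °C

74.2 °C


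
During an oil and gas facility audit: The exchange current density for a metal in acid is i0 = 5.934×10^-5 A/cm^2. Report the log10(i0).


i0 = 5.934×10^-5 A/cm^2
log10(i0) = -4.227

-4.227


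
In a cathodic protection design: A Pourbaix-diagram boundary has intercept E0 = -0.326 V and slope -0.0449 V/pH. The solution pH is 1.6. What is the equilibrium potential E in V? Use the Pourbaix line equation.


Apply the Pourbaix line equation: E = E0 + slope*pH
E = -0.326 + (-0.0449)*1.6 = -0.326 + (-0.07184) = -0.39784 V
Rounded to 4 decimal places: E = -0.3978 V

-0.3978 V


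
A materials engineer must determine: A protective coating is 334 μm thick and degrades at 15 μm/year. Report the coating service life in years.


Service life = thickness / degradation rate
Life = 334 / 15 = 22.3 years

22.3 years


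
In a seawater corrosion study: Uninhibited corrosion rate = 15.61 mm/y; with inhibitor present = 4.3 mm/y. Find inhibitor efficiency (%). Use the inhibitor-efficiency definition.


Apply the inhibitor-efficiency definition: IE = (CR_blank − CR_inh)/CR_blank × 100
IE = (15.61 − 4.3) / 15.61 × 100
IE = 11.31 / 15.61 × 100 = 72.5 %

72.5 %


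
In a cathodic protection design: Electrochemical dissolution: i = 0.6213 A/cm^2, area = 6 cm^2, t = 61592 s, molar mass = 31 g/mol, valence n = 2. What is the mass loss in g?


Apply Faraday's law: m = i*A*t*M / (n*F)
Total charge passed Q = i*A*t = 0.6213*6*61592 = 229602.6576 C
m = Q*M/(n*F) = 229602.6576*31/(2*96485) = 36.885 g

36.885 g


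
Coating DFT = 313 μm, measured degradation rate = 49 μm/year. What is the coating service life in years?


Service life = thickness / degradation rate
Life = 313 / 49 = 6.4 years

6.4 years


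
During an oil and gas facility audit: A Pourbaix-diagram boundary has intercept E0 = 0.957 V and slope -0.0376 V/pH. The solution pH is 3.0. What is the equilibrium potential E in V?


Apply the Pourbaix line equation: E = E0 + slope*pH
E = 0.957 + (-0.0376)*3.0 = 0.957 + (-0.1128) = 0.8442 V
Rounded to 3 decimal places: E = 0.844 V

0.844 V


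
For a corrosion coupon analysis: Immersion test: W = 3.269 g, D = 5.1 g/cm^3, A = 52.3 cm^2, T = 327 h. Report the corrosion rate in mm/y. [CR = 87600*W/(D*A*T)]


Apply the mm/y weight-loss relation: CR = 87600 * W / (D * A * T)
Numerator: 87600 * 3.269 = 286364.4
Denominator: 5.1 * 52.3 * 327 = 87220.71
CR = 286364.4 / 87220.71 = 3.28322 mm/y

3.28322 mm/y


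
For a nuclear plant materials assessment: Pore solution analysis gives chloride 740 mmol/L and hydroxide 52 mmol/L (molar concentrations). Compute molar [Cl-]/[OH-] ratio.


Threshold parameter = [Cl-] / [OH-] (molar basis; both in mmol/L, so units cancel)
Ratio = 740 / 52 = 14.23

14.23


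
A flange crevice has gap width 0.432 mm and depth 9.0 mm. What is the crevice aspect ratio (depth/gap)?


Aspect ratio = depth / gap
Ratio = 9.0 / 0.432 = 20.8

20.8


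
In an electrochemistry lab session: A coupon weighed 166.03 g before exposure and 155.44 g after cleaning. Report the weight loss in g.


Weight loss = initial − final
WL = 166.03 − 155.44 = 10.59 g

10.59 g


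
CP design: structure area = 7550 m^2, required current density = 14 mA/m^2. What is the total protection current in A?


I = area * current density, then convert mA → A (÷1000)
I = 7550 * 14 / 1000 = 105.7 A

105.7 A


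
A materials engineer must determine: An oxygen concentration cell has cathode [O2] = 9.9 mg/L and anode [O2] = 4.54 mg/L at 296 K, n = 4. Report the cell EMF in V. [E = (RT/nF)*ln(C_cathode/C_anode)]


Apply the Nernst concentration-cell relation: E = (RT/nF)*ln(C_cathode/C_anode)
RT/nF = 8.314*296/(4*96485) = 0.00637649 V
ln(9.9/4.54) = 0.77961
E = 0.00637649 * 0.77961 = 0.00497 V

0.00497 V


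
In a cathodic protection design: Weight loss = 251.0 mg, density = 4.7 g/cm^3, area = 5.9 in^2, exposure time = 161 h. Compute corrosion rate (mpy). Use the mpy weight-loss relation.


Apply the mpy weight-loss relation: CR = 534 * W / (D * A * T)
Numerator: 534 * 251.0 = 134034.0
Denominator: 4.7 * 5.9 * 161 = 4464.53
CR = 134034.0 / 4464.53 = 30.02197 mpy

30.02197 mpy


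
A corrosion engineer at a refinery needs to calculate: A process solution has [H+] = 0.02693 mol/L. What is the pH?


pH = −log10[H+]
pH = −log10(0.02693) = 1.57

1.57


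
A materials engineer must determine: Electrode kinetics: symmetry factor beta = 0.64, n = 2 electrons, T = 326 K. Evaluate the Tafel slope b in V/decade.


Apply the Tafel slope relation: b = 2.303*R*T/(beta*n*F)
Numerator: 2.303 * 8.314 * 326 = 6241.97
Denominator: 0.64 * 2 * 96485 = 123500.8
b = 6241.97 / 123500.8 = 0.051 V/decade

0.051 V/decade


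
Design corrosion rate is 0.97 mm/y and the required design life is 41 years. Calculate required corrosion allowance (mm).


Corrosion allowance = CR × design life
CA = 0.97 * 41 = 39.77 mm

39.77 mm


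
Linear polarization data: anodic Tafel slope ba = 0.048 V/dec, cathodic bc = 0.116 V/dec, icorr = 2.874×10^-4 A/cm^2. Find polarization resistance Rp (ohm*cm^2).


Apply the Stern-Geary equation: Rp = ba*bc / (2.303*icorr*(ba+bc))
ba*bc = 0.048*0.116 = 0.005568
ba+bc = 0.164; 2.303*icorr*(ba+bc) = 2.303*2.874×10^-4*0.164 = 1.0854868×10^-4
Rp = 0.005568 / 1.0854868×10^-4 = 51.3 ohm*cm^2

51.3 ohm*cm^2


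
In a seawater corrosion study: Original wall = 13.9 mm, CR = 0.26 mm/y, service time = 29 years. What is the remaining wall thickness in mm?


Remaining wall = original − CR × time
t = 13.9 − 0.26*29 = 13.9 − 7.54 = 6.36 mm

6.36 mm


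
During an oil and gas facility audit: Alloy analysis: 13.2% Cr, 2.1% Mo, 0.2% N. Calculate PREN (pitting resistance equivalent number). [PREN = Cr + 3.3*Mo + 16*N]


Apply the PREN formula: PREN = Cr + 3.3*Mo + 16*N
PREN = 13.2 + 3.3*2.1 + 16*0.2
PREN = 13.2 + 6.93 + 3.2 = 23.33

23.33


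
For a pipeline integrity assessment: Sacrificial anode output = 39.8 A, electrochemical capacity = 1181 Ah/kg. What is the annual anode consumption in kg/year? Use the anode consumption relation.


Annual consumption = current * hours per year / capacity
Rate = 39.8 * 8760 / 1181 = 295.2 kg/year

295.2 kg/year


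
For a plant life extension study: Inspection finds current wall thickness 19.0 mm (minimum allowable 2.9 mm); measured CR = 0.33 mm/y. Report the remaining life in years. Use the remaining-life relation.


Apply the remaining-life relation: RL = (t_current − t_min) / CR
RL = (19.0 − 2.9) / 0.33 = 16.1 / 0.33 = 48.8 years

48.8 years


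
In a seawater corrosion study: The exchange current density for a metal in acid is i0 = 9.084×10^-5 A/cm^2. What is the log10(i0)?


i0 = 9.084×10^-5 A/cm^2
log10(i0) = -4.042

-4.042


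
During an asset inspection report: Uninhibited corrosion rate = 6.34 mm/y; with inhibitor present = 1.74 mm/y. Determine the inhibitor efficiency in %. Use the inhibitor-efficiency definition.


Apply the inhibitor-efficiency definition: IE = (CR_blank − CR_inh)/CR_blank × 100
IE = (6.34 − 1.74) / 6.34 × 100
IE = 4.6 / 6.34 × 100 = 72.6 %

72.6 %


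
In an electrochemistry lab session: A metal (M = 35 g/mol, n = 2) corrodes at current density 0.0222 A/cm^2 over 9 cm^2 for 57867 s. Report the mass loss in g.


Apply Faraday's law: m = i*A*t*M / (n*F)
Total charge passed Q = i*A*t = 0.0222*9*57867 = 11561.8266 C
m = Q*M/(n*F) = 11561.8266*35/(2*96485) = 2.097 g

2.097 g


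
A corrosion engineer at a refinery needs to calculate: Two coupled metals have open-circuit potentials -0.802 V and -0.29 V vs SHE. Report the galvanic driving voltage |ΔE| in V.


Driving voltage is the absolute potential difference.
|ΔE| = |-0.802 − (-0.29)| = 0.512 V

0.512 V


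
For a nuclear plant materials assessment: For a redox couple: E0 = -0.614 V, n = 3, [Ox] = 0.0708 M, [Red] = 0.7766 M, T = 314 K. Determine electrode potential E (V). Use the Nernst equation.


Apply the Nernst equation: E = E0 + (RT/nF)*ln([Ox]/[Red])
Step 1: RT/nF = 8.314*314/(3*96485) = 0.009019 V
Step 2: [Ox]/[Red] = 0.0708/0.7766 = 0.091167
Step 3: ln(0.091167) = -2.395062
Step 4: correction = 0.009019 * -2.395062 = -0.022 V
E = -0.614 + -0.022 = -0.636 V

-0.636 V


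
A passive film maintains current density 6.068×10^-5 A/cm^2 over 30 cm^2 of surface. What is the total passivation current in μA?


I = i_pass * A, then convert A → μA (×10^6)
I = 6.068×10^-5 * 30 * 10^6 = 1820.4 μA

1820.4 μA


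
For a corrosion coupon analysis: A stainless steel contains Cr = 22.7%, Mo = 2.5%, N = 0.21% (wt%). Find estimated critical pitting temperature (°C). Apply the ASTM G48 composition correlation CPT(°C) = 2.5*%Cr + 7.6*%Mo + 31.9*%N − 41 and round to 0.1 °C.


Apply the ASTM G48 empirical CPT estimate: CPT(°C) = 2.5*%Cr + 7.6*%Mo + 31.9*%N − 41
2.5*22.7 = 56.75; 7.6*2.5 = 19; 31.9*0.21 = 6.699
CPT = 56.75 + 19 + 6.699 − 41 = 41.449 °C
Rounded to 0.1 °C: CPT ≈ 41.4 °C

41.4 °C


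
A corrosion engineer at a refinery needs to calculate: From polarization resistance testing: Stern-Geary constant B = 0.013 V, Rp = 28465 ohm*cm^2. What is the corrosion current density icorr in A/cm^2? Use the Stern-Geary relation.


Apply the Stern-Geary relation: icorr = B / Rp
icorr = 0.013 / 28465 = 4.567×10^-7 A/cm^2

4.567×10^-7 A/cm^2


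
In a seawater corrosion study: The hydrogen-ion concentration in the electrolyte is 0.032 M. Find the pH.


pH = −log10[H+]
pH = −log10(0.032) = 1.49

1.49


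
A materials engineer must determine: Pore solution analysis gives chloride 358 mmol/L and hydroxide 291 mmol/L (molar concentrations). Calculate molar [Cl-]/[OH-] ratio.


Threshold parameter = [Cl-] / [OH-] (molar basis; both in mmol/L, so units cancel)
Ratio = 358 / 291 = 1.23

1.23


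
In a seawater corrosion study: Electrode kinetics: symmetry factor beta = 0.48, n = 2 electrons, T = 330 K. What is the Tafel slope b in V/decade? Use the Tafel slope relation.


Apply the Tafel slope relation: b = 2.303*R*T/(beta*n*F)
Numerator: 2.303 * 8.314 * 330 = 6318.56
Denominator: 0.48 * 2 * 96485 = 92625.6
b = 6318.56 / 92625.6 = 0.068 V/decade

0.068 V/decade


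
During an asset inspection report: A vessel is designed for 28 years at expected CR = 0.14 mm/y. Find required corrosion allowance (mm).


Corrosion allowance = CR × design life
CA = 0.14 * 28 = 3.92 mm

3.92 mm


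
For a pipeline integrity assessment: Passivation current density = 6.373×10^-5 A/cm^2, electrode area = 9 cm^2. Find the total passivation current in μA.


I = i_pass * A, then convert A → μA (×10^6)
I = 6.373×10^-5 * 9 * 10^6 = 573.57 μA

573.57 μA


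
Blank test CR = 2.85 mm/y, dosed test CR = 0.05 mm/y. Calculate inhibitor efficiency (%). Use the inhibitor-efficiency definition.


Apply the inhibitor-efficiency definition: IE = (CR_blank − CR_inh)/CR_blank × 100
IE = (2.85 − 0.05) / 2.85 × 100
IE = 2.8 / 2.85 × 100 = 98.2 %

98.2 %


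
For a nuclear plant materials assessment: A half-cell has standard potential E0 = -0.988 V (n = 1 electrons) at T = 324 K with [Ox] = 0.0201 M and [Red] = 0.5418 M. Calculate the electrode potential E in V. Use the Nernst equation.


Apply the Nernst equation: E = E0 + (RT/nF)*ln([Ox]/[Red])
Step 1: RT/nF = 8.314*324/(1*96485) = 0.0279187 V
Step 2: [Ox]/[Red] = 0.0201/0.5418 = 0.037099
Step 3: ln(0.037099) = -3.294165
Step 4: correction = 0.0279187 * -3.294165 = -0.092 V
E = -0.988 + -0.092 = -1.08 V

-1.08 V


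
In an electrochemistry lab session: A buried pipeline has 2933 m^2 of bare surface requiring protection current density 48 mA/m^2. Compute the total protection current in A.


I = area * current density, then convert mA → A (÷1000)
I = 2933 * 48 / 1000 = 140.78 A

140.78 A


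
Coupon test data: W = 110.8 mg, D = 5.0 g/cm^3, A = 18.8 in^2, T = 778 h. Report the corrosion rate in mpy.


Apply the mpy weight-loss relation: CR = 534 * W / (D * A * T)
Numerator: 534 * 110.8 = 59167.2
Denominator: 5.0 * 18.8 * 778 = 73132.0
CR = 59167.2 / 73132.0 = 0.809 mpy

0.809 mpy


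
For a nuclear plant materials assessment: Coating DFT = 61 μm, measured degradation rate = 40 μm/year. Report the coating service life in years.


Service life = thickness / degradation rate
Life = 61 / 40 = 1.5 years

1.5 years
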